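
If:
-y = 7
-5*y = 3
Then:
No Solution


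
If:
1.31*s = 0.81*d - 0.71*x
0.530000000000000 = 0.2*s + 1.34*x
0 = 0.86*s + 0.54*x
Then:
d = -0.06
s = -0.27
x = 0.44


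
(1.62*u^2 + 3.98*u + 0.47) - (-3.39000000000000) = 1.62*u^2 + 3.98*u + 3.86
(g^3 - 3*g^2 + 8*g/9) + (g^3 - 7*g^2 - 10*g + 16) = 2*g^3 - 10*g^2 - 82*g/9 + 16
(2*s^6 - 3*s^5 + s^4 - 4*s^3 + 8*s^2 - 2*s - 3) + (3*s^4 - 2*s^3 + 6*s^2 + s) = 2*s^6 - 3*s^5 + 4*s^4 - 6*s^3 + 14*s^2 - s - 3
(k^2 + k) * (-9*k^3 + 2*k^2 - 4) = -9*k^5 - 7*k^4 + 2*k^3 - 4*k^2 - 4*k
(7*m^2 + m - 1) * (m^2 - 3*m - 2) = 7*m^4 - 20*m^3 - 18*m^2 + m + 2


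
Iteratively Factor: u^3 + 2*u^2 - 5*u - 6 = (u - 2)*(u^2 + 4*u + 3) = (u - 2)*(u + 1)*(u + 3)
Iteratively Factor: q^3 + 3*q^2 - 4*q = (q + 4)*(q^2 - q) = q*(q + 4)*(q - 1)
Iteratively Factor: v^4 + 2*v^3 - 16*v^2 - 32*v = (v + 2)*(v^3 - 16*v) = (v + 2)*(v + 4)*(v^2 - 4*v) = v*(v + 2)*(v + 4)*(v - 4)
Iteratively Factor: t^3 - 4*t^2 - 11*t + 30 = (t - 2)*(t^2 - 2*t - 15) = (t - 5)*(t - 2)*(t + 3)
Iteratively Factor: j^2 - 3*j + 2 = (j - 2)*(j - 1)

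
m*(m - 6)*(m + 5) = m^3 - m^2 - 30*m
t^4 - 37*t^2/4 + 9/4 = (t - 3)*(t - 1/2)*(t + 1/2)*(t + 3)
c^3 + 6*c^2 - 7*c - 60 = (c - 3)*(c + 4)*(c + 5)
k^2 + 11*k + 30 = (k + 5)*(k + 6)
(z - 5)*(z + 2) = z^2 - 3*z - 10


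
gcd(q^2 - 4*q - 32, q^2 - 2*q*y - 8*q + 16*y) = q - 8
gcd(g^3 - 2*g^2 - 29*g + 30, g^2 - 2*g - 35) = g + 5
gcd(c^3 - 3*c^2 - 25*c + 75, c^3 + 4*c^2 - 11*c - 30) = c^2 + 2*c - 15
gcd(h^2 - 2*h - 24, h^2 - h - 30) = h - 6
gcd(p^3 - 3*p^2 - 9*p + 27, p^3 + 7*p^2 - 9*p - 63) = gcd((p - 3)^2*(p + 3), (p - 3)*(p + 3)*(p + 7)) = p^2 - 9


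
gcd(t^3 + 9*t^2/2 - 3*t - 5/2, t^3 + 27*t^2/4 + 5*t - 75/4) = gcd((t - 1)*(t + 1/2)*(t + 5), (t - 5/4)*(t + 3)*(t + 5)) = t + 5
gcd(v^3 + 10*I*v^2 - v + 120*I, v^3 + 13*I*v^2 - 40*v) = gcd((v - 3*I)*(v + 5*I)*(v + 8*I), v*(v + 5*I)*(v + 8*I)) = v^2 + 13*I*v - 40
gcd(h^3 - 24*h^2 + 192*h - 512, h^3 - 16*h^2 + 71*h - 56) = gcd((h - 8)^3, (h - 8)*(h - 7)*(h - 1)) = h - 8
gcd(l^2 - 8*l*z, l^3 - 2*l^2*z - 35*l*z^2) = l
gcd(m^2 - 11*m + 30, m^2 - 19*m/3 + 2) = m - 6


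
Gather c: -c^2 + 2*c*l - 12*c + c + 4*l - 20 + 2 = -c^2 + c*(2*l - 11) + 4*l - 18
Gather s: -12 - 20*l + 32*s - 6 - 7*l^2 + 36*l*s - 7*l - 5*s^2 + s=-7*l^2 - 27*l - 5*s^2 + s*(36*l + 33) - 18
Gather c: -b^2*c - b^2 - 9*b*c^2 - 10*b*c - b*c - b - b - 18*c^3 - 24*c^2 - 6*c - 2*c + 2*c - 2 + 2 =-b^2 - 2*b - 18*c^3 + c^2*(-9*b - 24) + c*(-b^2 - 11*b - 6)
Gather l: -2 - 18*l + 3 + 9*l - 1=-9*l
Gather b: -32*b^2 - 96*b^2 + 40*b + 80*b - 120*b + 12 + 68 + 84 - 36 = 128 - 128*b^2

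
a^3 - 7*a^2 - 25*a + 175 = (a - 7)*(a - 5)*(a + 5)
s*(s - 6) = s^2 - 6*s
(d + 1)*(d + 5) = d^2 + 6*d + 5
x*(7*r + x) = 7*r*x + x^2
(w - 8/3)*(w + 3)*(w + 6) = w^3 + 19*w^2/3 - 6*w - 48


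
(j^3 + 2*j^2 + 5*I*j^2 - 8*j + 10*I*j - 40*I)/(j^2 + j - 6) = (j^2 + j*(4 + 5*I) + 20*I)/(j + 3)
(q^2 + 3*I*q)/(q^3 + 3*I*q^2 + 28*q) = (q + 3*I)/(q^2 + 3*I*q + 28)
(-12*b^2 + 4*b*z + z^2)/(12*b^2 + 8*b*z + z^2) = (-2*b + z)/(2*b + z)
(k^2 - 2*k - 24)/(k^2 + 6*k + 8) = (k - 6)/(k + 2)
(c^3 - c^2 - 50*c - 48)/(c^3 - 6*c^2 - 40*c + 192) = (c + 1)/(c - 4)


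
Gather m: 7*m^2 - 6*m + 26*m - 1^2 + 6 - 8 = 7*m^2 + 20*m - 3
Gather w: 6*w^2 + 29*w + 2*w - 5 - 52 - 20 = 6*w^2 + 31*w - 77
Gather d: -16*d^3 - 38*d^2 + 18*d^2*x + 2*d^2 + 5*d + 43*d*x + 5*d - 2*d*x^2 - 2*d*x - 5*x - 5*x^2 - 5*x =-16*d^3 + d^2*(18*x - 36) + d*(-2*x^2 + 41*x + 10) - 5*x^2 - 10*x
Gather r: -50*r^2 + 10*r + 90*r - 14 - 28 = -50*r^2 + 100*r - 42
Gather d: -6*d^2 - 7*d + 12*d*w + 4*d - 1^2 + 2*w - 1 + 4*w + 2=-6*d^2 + d*(12*w - 3) + 6*w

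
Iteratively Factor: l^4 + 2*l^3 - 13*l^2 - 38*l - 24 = (l - 4)*(l^3 + 6*l^2 + 11*l + 6) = (l - 4)*(l + 2)*(l^2 + 4*l + 3) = (l - 4)*(l + 1)*(l + 2)*(l + 3)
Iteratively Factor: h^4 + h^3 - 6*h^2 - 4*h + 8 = (h + 2)*(h^3 - h^2 - 4*h + 4) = (h - 2)*(h + 2)*(h^2 + h - 2) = (h - 2)*(h - 1)*(h + 2)*(h + 2)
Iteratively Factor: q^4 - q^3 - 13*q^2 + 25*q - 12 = (q - 1)*(q^3 - 13*q + 12) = (q - 3)*(q - 1)*(q^2 + 3*q - 4) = (q - 3)*(q - 1)*(q + 4)*(q - 1)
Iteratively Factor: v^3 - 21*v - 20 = (v - 5)*(v^2 + 5*v + 4) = (v - 5)*(v + 1)*(v + 4)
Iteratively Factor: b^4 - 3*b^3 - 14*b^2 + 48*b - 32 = (b + 4)*(b^3 - 7*b^2 + 14*b - 8) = (b - 2)*(b + 4)*(b^2 - 5*b + 4) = (b - 2)*(b - 1)*(b + 4)*(b - 4)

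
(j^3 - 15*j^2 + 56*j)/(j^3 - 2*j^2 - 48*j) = (j - 7)/(j + 6)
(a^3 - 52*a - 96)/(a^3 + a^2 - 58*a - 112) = (a + 6)/(a + 7)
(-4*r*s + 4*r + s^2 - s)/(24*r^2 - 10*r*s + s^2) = (1 - s)/(6*r - s)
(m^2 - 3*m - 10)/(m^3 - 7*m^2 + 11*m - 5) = (m + 2)/(m^2 - 2*m + 1)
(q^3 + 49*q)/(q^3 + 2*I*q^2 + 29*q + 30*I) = q*(q^2 + 49)/(q^3 + 2*I*q^2 + 29*q + 30*I)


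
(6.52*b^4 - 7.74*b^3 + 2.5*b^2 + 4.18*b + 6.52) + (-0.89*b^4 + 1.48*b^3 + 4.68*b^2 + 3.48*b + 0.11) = 5.63*b^4 - 6.26*b^3 + 7.18*b^2 + 7.66*b + 6.63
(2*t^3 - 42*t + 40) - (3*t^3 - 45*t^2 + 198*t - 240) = -t^3 + 45*t^2 - 240*t + 280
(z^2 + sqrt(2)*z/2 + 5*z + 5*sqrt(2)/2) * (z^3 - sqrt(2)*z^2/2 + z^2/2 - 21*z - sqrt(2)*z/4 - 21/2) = z^5 + 11*z^4/2 - 19*z^3 - 473*z^2/4 - 21*sqrt(2)*z^2/2 - 231*sqrt(2)*z/4 - 215*z/4 - 105*sqrt(2)/4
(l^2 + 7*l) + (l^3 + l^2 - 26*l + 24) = l^3 + 2*l^2 - 19*l + 24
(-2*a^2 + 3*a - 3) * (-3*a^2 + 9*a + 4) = 6*a^4 - 27*a^3 + 28*a^2 - 15*a - 12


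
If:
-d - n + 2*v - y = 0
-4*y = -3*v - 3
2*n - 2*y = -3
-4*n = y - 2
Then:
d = 17/30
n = 1/10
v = 17/15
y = 8/5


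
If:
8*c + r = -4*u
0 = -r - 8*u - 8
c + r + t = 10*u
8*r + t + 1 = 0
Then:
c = 37/93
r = 152/93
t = -1309/93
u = -112/93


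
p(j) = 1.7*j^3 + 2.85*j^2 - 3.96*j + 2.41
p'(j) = 5.1*j^2 + 5.7*j - 3.96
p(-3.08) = -8.03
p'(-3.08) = 26.86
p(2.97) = 60.33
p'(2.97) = 57.96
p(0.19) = 1.77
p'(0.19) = -2.69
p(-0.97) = 7.38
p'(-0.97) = -4.69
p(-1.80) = 8.86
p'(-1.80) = 2.30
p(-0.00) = 2.41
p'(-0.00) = -3.96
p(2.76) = 48.93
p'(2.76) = 50.62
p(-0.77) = 6.37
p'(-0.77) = -5.33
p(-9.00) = -970.40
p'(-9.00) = 357.84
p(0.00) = 2.41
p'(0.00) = -3.96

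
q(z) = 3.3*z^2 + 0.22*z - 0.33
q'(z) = 6.6*z + 0.22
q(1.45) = 6.93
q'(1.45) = 9.79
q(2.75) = 25.23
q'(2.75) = 18.37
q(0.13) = -0.25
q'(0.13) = 1.08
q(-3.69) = 43.79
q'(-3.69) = -24.13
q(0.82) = 2.07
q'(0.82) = 5.63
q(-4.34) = 60.87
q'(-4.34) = -28.42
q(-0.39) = 0.09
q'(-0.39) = -2.35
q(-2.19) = 15.02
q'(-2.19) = -14.23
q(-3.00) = 28.71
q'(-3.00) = -19.58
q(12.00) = 477.51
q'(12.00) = 79.42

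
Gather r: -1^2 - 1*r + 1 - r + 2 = 2 - 2*r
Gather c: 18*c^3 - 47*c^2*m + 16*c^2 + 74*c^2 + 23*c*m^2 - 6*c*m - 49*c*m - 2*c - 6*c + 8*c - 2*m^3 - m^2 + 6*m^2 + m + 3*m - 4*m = 18*c^3 + c^2*(90 - 47*m) + c*(23*m^2 - 55*m) - 2*m^3 + 5*m^2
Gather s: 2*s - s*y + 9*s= s*(11 - y)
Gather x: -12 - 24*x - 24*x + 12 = -48*x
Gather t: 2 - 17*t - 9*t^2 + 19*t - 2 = -9*t^2 + 2*t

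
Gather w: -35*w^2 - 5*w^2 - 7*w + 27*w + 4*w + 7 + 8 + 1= -40*w^2 + 24*w + 16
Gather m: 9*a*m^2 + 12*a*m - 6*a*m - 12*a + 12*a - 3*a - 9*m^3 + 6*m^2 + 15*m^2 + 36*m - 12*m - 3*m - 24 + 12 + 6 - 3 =-3*a - 9*m^3 + m^2*(9*a + 21) + m*(6*a + 21) - 9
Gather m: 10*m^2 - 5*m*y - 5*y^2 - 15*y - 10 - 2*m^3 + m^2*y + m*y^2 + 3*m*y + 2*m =-2*m^3 + m^2*(y + 10) + m*(y^2 - 2*y + 2) - 5*y^2 - 15*y - 10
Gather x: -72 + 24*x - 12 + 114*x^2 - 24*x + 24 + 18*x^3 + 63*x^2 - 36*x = 18*x^3 + 177*x^2 - 36*x - 60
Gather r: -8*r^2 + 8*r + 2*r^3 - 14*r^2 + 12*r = 2*r^3 - 22*r^2 + 20*r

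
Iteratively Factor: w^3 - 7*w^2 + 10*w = (w - 5)*(w^2 - 2*w) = w*(w - 5)*(w - 2)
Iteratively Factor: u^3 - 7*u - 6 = (u + 1)*(u^2 - u - 6) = (u - 3)*(u + 1)*(u + 2)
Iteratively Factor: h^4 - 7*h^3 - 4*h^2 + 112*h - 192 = (h + 4)*(h^3 - 11*h^2 + 40*h - 48) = (h - 4)*(h + 4)*(h^2 - 7*h + 12) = (h - 4)^2*(h + 4)*(h - 3)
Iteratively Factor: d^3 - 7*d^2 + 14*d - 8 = (d - 4)*(d^2 - 3*d + 2) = (d - 4)*(d - 1)*(d - 2)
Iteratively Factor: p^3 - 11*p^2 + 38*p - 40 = (p - 2)*(p^2 - 9*p + 20) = (p - 5)*(p - 2)*(p - 4)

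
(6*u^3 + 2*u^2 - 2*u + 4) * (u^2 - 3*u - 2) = 6*u^5 - 16*u^4 - 20*u^3 + 6*u^2 - 8*u - 8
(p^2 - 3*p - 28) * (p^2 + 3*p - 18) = p^4 - 55*p^2 - 30*p + 504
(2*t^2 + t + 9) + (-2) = 2*t^2 + t + 7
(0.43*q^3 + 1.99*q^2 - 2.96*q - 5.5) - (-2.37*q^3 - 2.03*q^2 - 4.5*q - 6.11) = 2.8*q^3 + 4.02*q^2 + 1.54*q + 0.61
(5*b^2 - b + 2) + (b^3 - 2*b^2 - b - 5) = b^3 + 3*b^2 - 2*b - 3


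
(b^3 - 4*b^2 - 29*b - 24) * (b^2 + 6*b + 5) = b^5 + 2*b^4 - 48*b^3 - 218*b^2 - 289*b - 120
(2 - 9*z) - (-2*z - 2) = 4 - 7*z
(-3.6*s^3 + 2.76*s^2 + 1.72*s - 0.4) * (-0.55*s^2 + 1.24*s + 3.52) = 1.98*s^5 - 5.982*s^4 - 10.1956*s^3 + 12.068*s^2 + 5.5584*s - 1.408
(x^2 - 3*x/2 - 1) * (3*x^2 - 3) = 3*x^4 - 9*x^3/2 - 6*x^2 + 9*x/2 + 3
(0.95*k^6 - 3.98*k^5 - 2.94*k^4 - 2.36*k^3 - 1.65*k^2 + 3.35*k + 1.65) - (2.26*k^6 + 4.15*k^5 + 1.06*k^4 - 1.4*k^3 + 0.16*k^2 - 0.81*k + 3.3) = -1.31*k^6 - 8.13*k^5 - 4.0*k^4 - 0.96*k^3 - 1.81*k^2 + 4.16*k - 1.65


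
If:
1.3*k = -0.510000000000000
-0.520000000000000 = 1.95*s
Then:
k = -0.39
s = -0.27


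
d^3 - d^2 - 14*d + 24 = (d - 3)*(d - 2)*(d + 4)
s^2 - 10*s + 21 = (s - 7)*(s - 3)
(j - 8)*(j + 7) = j^2 - j - 56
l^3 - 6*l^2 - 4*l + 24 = (l - 6)*(l - 2)*(l + 2)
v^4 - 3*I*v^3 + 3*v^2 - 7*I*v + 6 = (v - 3*I)*(v - 2*I)*(v + I)^2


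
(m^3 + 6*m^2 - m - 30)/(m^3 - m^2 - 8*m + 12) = (m + 5)/(m - 2)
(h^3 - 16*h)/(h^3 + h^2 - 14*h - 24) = h*(h + 4)/(h^2 + 5*h + 6)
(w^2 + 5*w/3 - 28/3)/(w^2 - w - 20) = (w - 7/3)/(w - 5)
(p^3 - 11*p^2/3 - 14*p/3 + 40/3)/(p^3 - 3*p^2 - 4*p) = (3*p^2 + p - 10)/(3*p*(p + 1))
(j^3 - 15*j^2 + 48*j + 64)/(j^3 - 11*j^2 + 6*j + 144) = (j^2 - 7*j - 8)/(j^2 - 3*j - 18)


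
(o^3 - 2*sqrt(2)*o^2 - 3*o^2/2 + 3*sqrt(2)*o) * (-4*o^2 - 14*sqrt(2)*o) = -4*o^5 - 6*sqrt(2)*o^4 + 6*o^4 + 9*sqrt(2)*o^3 + 56*o^3 - 84*o^2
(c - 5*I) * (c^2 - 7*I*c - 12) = c^3 - 12*I*c^2 - 47*c + 60*I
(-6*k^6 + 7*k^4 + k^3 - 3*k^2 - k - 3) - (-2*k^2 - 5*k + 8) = -6*k^6 + 7*k^4 + k^3 - k^2 + 4*k - 11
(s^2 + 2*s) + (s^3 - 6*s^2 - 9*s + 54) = s^3 - 5*s^2 - 7*s + 54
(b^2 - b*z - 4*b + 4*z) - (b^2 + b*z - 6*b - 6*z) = -2*b*z + 2*b + 10*z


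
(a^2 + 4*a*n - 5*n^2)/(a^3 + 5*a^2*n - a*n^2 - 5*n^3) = 1/(a + n)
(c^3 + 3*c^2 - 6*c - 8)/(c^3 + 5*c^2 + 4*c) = (c - 2)/c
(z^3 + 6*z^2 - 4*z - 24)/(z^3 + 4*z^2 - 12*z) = (z + 2)/z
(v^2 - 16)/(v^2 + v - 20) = (v + 4)/(v + 5)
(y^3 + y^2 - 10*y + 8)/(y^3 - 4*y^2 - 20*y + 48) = (y - 1)/(y - 6)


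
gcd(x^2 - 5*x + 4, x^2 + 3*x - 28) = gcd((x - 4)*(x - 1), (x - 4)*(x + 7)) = x - 4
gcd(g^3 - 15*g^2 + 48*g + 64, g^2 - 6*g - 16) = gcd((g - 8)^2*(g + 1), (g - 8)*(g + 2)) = g - 8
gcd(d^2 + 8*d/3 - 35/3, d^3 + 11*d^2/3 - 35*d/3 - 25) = d + 5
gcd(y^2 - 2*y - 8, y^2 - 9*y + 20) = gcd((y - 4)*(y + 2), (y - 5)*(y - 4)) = y - 4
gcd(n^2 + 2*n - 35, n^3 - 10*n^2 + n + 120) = n - 5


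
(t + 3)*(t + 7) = t^2 + 10*t + 21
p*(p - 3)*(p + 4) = p^3 + p^2 - 12*p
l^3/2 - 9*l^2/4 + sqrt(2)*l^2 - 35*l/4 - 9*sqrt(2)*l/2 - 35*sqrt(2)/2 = (l/2 + sqrt(2))*(l - 7)*(l + 5/2)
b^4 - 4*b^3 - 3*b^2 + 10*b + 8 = (b - 4)*(b - 2)*(b + 1)^2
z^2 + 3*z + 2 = (z + 1)*(z + 2)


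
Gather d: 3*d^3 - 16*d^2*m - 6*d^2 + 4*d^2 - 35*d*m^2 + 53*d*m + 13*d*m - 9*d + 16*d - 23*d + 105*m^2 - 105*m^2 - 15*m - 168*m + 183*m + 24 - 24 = 3*d^3 + d^2*(-16*m - 2) + d*(-35*m^2 + 66*m - 16)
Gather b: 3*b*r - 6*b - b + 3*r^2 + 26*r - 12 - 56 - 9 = b*(3*r - 7) + 3*r^2 + 26*r - 77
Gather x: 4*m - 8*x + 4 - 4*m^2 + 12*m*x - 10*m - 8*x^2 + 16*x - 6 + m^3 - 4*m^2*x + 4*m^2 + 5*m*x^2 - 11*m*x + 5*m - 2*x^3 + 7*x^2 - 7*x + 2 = m^3 - m - 2*x^3 + x^2*(5*m - 1) + x*(-4*m^2 + m + 1)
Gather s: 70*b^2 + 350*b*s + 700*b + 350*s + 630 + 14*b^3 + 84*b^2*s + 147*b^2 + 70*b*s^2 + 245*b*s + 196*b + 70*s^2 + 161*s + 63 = 14*b^3 + 217*b^2 + 896*b + s^2*(70*b + 70) + s*(84*b^2 + 595*b + 511) + 693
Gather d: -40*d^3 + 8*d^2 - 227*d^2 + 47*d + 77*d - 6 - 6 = -40*d^3 - 219*d^2 + 124*d - 12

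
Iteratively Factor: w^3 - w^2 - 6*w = (w + 2)*(w^2 - 3*w) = (w - 3)*(w + 2)*(w)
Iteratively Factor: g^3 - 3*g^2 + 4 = (g + 1)*(g^2 - 4*g + 4) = (g - 2)*(g + 1)*(g - 2)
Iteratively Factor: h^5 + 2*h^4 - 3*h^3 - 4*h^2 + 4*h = (h + 2)*(h^4 - 3*h^2 + 2*h) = (h + 2)^2*(h^3 - 2*h^2 + h) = (h - 1)*(h + 2)^2*(h^2 - h) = (h - 1)^2*(h + 2)^2*(h)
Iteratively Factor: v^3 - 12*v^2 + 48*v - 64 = (v - 4)*(v^2 - 8*v + 16) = (v - 4)^2*(v - 4)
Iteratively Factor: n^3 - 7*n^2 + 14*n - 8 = (n - 4)*(n^2 - 3*n + 2) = (n - 4)*(n - 1)*(n - 2)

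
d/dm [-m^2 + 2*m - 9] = 2 - 2*m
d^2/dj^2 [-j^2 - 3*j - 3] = -2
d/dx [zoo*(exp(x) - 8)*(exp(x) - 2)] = zoo*(exp(x) - 5)*exp(x)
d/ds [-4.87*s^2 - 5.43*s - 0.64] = -9.74*s - 5.43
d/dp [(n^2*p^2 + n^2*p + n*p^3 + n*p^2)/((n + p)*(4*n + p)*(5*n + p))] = n*(40*n^2*p + 20*n^2 + 9*n*p^2 - p^2)/(400*n^4 + 360*n^3*p + 121*n^2*p^2 + 18*n*p^3 + p^4)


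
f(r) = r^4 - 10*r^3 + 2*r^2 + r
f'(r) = 4*r^3 - 30*r^2 + 4*r + 1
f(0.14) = 0.15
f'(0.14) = 0.98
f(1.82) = -40.87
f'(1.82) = -66.98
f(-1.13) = 17.48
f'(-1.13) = -47.60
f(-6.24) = 4017.48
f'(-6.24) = -2163.97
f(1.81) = -40.20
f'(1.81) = -66.32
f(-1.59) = 50.05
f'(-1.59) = -97.28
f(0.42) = 0.06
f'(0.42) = -2.32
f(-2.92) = 335.80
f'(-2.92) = -366.06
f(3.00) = -168.00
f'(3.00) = -149.00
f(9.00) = -558.00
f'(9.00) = 523.00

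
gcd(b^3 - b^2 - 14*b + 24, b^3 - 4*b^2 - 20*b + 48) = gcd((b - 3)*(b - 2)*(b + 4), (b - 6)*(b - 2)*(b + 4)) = b^2 + 2*b - 8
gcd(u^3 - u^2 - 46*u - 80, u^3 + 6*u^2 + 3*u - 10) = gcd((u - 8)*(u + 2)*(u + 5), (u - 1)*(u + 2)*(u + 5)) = u^2 + 7*u + 10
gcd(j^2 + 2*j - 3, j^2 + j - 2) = j - 1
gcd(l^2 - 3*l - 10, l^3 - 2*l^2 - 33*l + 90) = l - 5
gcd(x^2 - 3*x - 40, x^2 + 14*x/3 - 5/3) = x + 5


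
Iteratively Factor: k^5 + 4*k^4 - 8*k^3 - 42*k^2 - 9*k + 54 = (k + 3)*(k^4 + k^3 - 11*k^2 - 9*k + 18) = (k + 3)^2*(k^3 - 2*k^2 - 5*k + 6) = (k + 2)*(k + 3)^2*(k^2 - 4*k + 3) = (k - 3)*(k + 2)*(k + 3)^2*(k - 1)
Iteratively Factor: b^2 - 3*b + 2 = (b - 2)*(b - 1)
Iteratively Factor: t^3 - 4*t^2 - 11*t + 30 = (t + 3)*(t^2 - 7*t + 10) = (t - 5)*(t + 3)*(t - 2)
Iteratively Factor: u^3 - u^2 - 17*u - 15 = (u - 5)*(u^2 + 4*u + 3) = (u - 5)*(u + 1)*(u + 3)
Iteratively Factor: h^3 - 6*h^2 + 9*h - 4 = (h - 1)*(h^2 - 5*h + 4) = (h - 4)*(h - 1)*(h - 1)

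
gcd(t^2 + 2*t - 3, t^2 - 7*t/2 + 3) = 1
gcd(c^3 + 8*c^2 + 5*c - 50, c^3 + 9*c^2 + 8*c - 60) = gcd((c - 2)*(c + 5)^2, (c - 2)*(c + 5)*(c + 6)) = c^2 + 3*c - 10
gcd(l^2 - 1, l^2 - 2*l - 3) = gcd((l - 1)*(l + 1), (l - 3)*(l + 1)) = l + 1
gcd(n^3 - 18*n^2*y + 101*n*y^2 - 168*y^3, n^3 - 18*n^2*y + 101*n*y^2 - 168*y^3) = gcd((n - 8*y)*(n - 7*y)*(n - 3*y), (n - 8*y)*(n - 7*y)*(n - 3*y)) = -n^3 + 18*n^2*y - 101*n*y^2 + 168*y^3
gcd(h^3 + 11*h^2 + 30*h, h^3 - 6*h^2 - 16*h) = h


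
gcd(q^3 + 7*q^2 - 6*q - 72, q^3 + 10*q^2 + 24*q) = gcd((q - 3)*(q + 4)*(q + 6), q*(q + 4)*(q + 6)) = q^2 + 10*q + 24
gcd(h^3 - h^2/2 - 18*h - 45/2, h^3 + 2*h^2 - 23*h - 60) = h^2 - 2*h - 15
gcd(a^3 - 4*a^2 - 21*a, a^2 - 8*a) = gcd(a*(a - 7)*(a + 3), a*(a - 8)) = a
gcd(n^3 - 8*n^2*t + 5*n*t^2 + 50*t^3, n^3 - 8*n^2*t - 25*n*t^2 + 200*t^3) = -n + 5*t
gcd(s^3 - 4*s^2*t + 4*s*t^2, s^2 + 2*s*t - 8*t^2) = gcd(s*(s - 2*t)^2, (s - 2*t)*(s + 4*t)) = s - 2*t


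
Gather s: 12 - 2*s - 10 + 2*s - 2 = 0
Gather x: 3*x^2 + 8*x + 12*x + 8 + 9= 3*x^2 + 20*x + 17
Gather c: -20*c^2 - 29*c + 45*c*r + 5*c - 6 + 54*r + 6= -20*c^2 + c*(45*r - 24) + 54*r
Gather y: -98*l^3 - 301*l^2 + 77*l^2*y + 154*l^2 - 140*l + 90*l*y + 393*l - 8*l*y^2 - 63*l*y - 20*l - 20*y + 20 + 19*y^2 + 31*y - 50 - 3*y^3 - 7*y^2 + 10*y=-98*l^3 - 147*l^2 + 233*l - 3*y^3 + y^2*(12 - 8*l) + y*(77*l^2 + 27*l + 21) - 30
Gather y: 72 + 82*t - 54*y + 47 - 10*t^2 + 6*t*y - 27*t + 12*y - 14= -10*t^2 + 55*t + y*(6*t - 42) + 105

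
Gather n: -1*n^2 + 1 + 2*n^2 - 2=n^2 - 1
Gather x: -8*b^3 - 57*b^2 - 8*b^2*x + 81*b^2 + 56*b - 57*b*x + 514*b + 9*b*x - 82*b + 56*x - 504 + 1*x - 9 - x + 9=-8*b^3 + 24*b^2 + 488*b + x*(-8*b^2 - 48*b + 56) - 504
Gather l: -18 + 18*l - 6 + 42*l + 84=60*l + 60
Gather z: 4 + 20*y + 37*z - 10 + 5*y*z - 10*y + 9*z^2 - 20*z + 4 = 10*y + 9*z^2 + z*(5*y + 17) - 2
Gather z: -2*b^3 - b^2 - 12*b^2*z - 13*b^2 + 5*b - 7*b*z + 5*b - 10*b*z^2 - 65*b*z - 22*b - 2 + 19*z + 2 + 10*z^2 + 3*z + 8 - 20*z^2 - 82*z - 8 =-2*b^3 - 14*b^2 - 12*b + z^2*(-10*b - 10) + z*(-12*b^2 - 72*b - 60)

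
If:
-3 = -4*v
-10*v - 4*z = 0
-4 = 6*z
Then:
No Solution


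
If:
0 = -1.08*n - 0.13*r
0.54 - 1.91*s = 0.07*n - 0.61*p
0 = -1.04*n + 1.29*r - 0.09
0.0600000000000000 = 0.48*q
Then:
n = -0.01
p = 3.13114754098361*s - 0.886124351620252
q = 0.12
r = 0.06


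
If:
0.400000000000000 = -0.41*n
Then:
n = -0.98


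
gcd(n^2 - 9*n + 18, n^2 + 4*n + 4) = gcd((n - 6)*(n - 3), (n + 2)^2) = 1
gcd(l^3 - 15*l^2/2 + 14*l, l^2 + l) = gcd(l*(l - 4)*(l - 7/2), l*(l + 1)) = l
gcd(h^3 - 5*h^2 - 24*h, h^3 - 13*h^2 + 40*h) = h^2 - 8*h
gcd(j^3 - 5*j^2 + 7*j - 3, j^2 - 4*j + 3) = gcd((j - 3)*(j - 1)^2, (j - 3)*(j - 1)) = j^2 - 4*j + 3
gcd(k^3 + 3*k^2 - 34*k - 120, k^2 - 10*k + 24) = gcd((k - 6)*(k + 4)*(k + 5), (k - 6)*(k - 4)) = k - 6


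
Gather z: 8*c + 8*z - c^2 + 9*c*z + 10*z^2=-c^2 + 8*c + 10*z^2 + z*(9*c + 8)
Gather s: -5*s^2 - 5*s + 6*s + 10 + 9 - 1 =-5*s^2 + s + 18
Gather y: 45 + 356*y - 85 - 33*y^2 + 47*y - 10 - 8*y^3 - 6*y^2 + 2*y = -8*y^3 - 39*y^2 + 405*y - 50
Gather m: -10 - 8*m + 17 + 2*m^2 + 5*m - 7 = 2*m^2 - 3*m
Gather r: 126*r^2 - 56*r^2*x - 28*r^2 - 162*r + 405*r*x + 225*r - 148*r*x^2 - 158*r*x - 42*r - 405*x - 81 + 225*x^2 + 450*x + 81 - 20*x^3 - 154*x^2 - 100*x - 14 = r^2*(98 - 56*x) + r*(-148*x^2 + 247*x + 21) - 20*x^3 + 71*x^2 - 55*x - 14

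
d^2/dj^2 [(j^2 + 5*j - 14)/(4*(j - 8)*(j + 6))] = (7*j^3 + 102*j^2 + 804*j + 1096)/(2*(j^6 - 6*j^5 - 132*j^4 + 568*j^3 + 6336*j^2 - 13824*j - 110592))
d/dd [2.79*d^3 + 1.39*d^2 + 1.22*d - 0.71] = 8.37*d^2 + 2.78*d + 1.22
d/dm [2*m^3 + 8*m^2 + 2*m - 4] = 6*m^2 + 16*m + 2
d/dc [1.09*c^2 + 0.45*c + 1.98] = 2.18*c + 0.45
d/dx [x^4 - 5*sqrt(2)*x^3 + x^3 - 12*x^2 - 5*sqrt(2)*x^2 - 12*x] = 4*x^3 - 15*sqrt(2)*x^2 + 3*x^2 - 24*x - 10*sqrt(2)*x - 12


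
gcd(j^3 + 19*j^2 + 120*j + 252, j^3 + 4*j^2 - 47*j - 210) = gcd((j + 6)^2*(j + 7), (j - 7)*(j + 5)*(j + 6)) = j + 6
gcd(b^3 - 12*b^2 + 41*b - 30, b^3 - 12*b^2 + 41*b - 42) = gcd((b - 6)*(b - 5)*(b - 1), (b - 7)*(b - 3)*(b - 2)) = 1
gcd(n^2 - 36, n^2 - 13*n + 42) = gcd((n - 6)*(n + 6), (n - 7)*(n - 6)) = n - 6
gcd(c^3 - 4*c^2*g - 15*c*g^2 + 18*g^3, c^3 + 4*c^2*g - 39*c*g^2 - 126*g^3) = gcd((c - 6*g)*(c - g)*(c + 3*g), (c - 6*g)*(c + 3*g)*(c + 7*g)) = c^2 - 3*c*g - 18*g^2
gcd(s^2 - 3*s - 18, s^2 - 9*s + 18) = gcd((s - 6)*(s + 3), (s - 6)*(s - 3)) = s - 6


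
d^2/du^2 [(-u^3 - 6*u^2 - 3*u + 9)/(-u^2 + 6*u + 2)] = 2*(77*u^3 + 45*u^2 + 192*u - 354)/(u^6 - 18*u^5 + 102*u^4 - 144*u^3 - 204*u^2 - 72*u - 8)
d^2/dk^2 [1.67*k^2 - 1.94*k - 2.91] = 3.34000000000000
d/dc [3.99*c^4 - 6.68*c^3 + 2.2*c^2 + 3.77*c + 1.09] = 15.96*c^3 - 20.04*c^2 + 4.4*c + 3.77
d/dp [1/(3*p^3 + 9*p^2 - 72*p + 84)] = (-p^2 - 2*p + 8)/(p^3 + 3*p^2 - 24*p + 28)^2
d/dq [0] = 0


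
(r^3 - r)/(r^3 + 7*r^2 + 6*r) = (r - 1)/(r + 6)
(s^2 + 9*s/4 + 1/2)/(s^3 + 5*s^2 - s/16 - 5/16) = 4*(s + 2)/(4*s^2 + 19*s - 5)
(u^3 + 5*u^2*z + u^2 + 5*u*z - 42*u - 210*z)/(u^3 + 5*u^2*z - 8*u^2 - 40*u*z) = (u^2 + u - 42)/(u*(u - 8))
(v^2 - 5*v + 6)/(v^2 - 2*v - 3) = (v - 2)/(v + 1)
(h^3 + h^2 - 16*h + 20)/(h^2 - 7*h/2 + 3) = 2*(h^2 + 3*h - 10)/(2*h - 3)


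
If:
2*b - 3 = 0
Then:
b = 3/2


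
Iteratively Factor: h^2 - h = (h)*(h - 1)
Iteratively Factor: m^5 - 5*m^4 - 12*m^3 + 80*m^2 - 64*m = (m - 4)*(m^4 - m^3 - 16*m^2 + 16*m) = (m - 4)*(m - 1)*(m^3 - 16*m) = m*(m - 4)*(m - 1)*(m^2 - 16) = m*(m - 4)*(m - 1)*(m + 4)*(m - 4)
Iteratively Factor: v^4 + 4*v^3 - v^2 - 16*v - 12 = (v + 2)*(v^3 + 2*v^2 - 5*v - 6) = (v + 2)*(v + 3)*(v^2 - v - 2) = (v + 1)*(v + 2)*(v + 3)*(v - 2)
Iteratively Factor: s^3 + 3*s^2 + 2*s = (s)*(s^2 + 3*s + 2) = s*(s + 1)*(s + 2)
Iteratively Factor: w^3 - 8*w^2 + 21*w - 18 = (w - 2)*(w^2 - 6*w + 9) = (w - 3)*(w - 2)*(w - 3)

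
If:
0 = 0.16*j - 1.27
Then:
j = 7.94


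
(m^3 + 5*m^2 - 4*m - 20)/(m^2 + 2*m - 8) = (m^2 + 7*m + 10)/(m + 4)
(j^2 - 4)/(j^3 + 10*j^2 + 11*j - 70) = (j + 2)/(j^2 + 12*j + 35)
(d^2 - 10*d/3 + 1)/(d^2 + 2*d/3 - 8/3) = (3*d^2 - 10*d + 3)/(3*d^2 + 2*d - 8)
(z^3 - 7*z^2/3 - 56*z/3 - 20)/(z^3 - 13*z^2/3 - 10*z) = (z + 2)/z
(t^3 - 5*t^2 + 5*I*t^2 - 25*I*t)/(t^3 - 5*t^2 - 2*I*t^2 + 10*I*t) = (t + 5*I)/(t - 2*I)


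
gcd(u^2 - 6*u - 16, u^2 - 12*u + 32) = u - 8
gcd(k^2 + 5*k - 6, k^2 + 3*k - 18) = k + 6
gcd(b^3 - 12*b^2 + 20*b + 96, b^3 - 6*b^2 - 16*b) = b^2 - 6*b - 16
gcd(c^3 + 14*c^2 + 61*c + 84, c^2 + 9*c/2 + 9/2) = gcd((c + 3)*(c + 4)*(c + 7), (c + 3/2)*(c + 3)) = c + 3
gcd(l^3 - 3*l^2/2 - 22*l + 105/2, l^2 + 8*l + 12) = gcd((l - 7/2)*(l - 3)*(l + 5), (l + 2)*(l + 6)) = 1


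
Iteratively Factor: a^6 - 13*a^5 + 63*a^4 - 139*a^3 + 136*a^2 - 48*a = (a - 4)*(a^5 - 9*a^4 + 27*a^3 - 31*a^2 + 12*a) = (a - 4)^2*(a^4 - 5*a^3 + 7*a^2 - 3*a) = (a - 4)^2*(a - 1)*(a^3 - 4*a^2 + 3*a) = (a - 4)^2*(a - 1)^2*(a^2 - 3*a) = (a - 4)^2*(a - 3)*(a - 1)^2*(a)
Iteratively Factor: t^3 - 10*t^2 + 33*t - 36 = (t - 4)*(t^2 - 6*t + 9) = (t - 4)*(t - 3)*(t - 3)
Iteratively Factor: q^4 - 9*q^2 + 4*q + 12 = (q + 3)*(q^3 - 3*q^2 + 4) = (q - 2)*(q + 3)*(q^2 - q - 2) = (q - 2)^2*(q + 3)*(q + 1)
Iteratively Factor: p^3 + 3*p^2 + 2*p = (p)*(p^2 + 3*p + 2) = p*(p + 2)*(p + 1)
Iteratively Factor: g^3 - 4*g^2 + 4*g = (g - 2)*(g^2 - 2*g) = (g - 2)^2*(g)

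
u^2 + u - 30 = (u - 5)*(u + 6)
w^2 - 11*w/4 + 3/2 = (w - 2)*(w - 3/4)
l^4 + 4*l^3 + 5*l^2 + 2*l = l*(l + 1)^2*(l + 2)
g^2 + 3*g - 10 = (g - 2)*(g + 5)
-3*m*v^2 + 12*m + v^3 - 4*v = (-3*m + v)*(v - 2)*(v + 2)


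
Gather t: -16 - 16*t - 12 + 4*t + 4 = -12*t - 24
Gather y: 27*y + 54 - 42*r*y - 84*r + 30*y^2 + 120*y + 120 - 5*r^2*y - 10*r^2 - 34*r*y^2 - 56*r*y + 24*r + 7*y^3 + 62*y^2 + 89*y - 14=-10*r^2 - 60*r + 7*y^3 + y^2*(92 - 34*r) + y*(-5*r^2 - 98*r + 236) + 160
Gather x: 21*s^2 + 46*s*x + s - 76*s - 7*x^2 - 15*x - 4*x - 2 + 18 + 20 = 21*s^2 - 75*s - 7*x^2 + x*(46*s - 19) + 36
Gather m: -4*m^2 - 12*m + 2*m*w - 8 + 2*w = -4*m^2 + m*(2*w - 12) + 2*w - 8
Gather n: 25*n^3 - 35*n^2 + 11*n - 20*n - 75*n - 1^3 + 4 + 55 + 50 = 25*n^3 - 35*n^2 - 84*n + 108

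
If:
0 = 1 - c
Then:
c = 1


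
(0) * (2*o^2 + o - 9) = 0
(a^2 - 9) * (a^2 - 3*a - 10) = a^4 - 3*a^3 - 19*a^2 + 27*a + 90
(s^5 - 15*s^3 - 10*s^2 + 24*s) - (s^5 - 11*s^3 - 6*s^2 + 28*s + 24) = -4*s^3 - 4*s^2 - 4*s - 24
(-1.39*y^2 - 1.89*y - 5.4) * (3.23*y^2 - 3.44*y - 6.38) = -4.4897*y^4 - 1.3231*y^3 - 2.0722*y^2 + 30.6342*y + 34.452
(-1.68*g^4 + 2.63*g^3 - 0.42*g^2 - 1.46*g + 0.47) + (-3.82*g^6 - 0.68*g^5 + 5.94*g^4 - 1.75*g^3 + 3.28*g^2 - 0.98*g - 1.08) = -3.82*g^6 - 0.68*g^5 + 4.26*g^4 + 0.88*g^3 + 2.86*g^2 - 2.44*g - 0.61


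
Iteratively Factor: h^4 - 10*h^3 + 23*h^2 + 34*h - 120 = (h - 5)*(h^3 - 5*h^2 - 2*h + 24) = (h - 5)*(h - 4)*(h^2 - h - 6) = (h - 5)*(h - 4)*(h - 3)*(h + 2)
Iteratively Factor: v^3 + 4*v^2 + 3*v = (v)*(v^2 + 4*v + 3) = v*(v + 3)*(v + 1)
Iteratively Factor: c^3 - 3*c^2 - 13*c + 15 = (c + 3)*(c^2 - 6*c + 5) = (c - 1)*(c + 3)*(c - 5)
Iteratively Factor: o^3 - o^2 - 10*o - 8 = (o - 4)*(o^2 + 3*o + 2) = (o - 4)*(o + 1)*(o + 2)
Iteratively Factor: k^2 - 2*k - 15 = (k - 5)*(k + 3)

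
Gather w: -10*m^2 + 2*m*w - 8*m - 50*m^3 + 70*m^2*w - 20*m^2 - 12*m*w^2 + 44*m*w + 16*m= -50*m^3 - 30*m^2 - 12*m*w^2 + 8*m + w*(70*m^2 + 46*m)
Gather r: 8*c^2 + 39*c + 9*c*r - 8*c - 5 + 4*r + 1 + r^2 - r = 8*c^2 + 31*c + r^2 + r*(9*c + 3) - 4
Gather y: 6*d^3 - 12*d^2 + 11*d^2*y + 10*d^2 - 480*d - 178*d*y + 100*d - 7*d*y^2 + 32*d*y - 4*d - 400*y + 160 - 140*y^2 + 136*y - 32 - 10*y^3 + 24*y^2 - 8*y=6*d^3 - 2*d^2 - 384*d - 10*y^3 + y^2*(-7*d - 116) + y*(11*d^2 - 146*d - 272) + 128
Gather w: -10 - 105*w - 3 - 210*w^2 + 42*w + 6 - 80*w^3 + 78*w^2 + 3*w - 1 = -80*w^3 - 132*w^2 - 60*w - 8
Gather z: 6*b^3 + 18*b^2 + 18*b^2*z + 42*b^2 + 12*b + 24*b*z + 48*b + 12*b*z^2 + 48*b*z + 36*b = 6*b^3 + 60*b^2 + 12*b*z^2 + 96*b + z*(18*b^2 + 72*b)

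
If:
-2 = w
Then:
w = -2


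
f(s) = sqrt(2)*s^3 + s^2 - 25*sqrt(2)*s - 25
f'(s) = 3*sqrt(2)*s^2 + 2*s - 25*sqrt(2)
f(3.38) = -78.47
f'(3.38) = 19.87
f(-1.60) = 28.34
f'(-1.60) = -27.69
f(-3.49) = 50.45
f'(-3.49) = 9.34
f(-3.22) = 52.00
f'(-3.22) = 2.19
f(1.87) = -78.37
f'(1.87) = -16.78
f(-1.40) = 22.58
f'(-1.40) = -29.84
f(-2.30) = 44.40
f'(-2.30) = -17.51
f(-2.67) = 49.61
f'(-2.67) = -10.45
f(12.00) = 2138.50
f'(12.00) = 599.58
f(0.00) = -25.00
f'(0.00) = -35.36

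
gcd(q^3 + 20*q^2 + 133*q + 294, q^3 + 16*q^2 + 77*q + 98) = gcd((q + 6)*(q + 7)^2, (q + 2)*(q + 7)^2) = q^2 + 14*q + 49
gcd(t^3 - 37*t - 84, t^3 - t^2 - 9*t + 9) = t + 3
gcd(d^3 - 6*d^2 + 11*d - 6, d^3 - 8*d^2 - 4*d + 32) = d - 2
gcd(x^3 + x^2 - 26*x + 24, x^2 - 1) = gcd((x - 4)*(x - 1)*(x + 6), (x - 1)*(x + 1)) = x - 1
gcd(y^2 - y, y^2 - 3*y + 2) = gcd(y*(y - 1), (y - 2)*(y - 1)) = y - 1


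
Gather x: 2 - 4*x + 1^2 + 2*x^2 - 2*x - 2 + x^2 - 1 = 3*x^2 - 6*x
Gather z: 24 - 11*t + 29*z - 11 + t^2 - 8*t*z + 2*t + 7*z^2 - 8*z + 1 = t^2 - 9*t + 7*z^2 + z*(21 - 8*t) + 14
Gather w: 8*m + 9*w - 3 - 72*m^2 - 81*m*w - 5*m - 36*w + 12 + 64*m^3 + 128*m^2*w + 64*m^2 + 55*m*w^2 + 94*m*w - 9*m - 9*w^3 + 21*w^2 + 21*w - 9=64*m^3 - 8*m^2 - 6*m - 9*w^3 + w^2*(55*m + 21) + w*(128*m^2 + 13*m - 6)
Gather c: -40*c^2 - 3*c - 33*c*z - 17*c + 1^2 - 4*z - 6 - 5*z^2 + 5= -40*c^2 + c*(-33*z - 20) - 5*z^2 - 4*z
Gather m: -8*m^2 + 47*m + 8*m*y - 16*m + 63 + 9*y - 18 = -8*m^2 + m*(8*y + 31) + 9*y + 45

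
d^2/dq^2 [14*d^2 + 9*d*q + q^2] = 2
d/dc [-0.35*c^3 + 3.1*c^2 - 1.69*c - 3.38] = -1.05*c^2 + 6.2*c - 1.69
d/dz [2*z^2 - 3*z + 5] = 4*z - 3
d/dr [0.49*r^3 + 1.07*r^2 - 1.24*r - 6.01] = 1.47*r^2 + 2.14*r - 1.24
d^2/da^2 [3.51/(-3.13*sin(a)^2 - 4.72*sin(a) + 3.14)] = (137.548476*sin(a)^4 + 155.566008*sin(a)^3 + 9.86239799999998*sin(a)^2 - 259.111008*sin(a) - 225.388332)/(3.13*sin(a)^2 + 4.72*sin(a) - 3.14)^3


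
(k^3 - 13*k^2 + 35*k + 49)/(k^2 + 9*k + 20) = (k^3 - 13*k^2 + 35*k + 49)/(k^2 + 9*k + 20)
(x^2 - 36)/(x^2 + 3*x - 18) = (x - 6)/(x - 3)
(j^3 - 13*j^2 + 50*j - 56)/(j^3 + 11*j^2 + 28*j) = (j^3 - 13*j^2 + 50*j - 56)/(j*(j^2 + 11*j + 28))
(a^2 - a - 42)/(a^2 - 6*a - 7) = (a + 6)/(a + 1)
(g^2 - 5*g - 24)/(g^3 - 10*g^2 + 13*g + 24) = (g + 3)/(g^2 - 2*g - 3)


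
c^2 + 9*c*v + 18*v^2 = (c + 3*v)*(c + 6*v)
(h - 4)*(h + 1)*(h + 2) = h^3 - h^2 - 10*h - 8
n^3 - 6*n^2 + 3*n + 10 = (n - 5)*(n - 2)*(n + 1)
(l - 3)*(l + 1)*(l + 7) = l^3 + 5*l^2 - 17*l - 21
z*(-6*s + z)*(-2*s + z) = 12*s^2*z - 8*s*z^2 + z^3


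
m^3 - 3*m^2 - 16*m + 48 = (m - 4)*(m - 3)*(m + 4)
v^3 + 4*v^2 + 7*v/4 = v*(v + 1/2)*(v + 7/2)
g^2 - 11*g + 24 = (g - 8)*(g - 3)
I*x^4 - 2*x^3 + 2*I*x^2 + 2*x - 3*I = (x - 1)*(x - I)*(x + 3*I)*(I*x + I)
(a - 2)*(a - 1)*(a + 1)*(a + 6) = a^4 + 4*a^3 - 13*a^2 - 4*a + 12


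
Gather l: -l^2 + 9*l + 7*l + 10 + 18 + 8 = -l^2 + 16*l + 36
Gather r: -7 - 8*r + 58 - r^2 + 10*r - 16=-r^2 + 2*r + 35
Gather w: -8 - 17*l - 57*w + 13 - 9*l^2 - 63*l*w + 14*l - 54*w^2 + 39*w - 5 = -9*l^2 - 3*l - 54*w^2 + w*(-63*l - 18)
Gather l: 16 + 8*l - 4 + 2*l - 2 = 10*l + 10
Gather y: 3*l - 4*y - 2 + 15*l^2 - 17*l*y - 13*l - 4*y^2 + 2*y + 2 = 15*l^2 - 10*l - 4*y^2 + y*(-17*l - 2)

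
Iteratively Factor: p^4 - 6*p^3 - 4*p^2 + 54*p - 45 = (p + 3)*(p^3 - 9*p^2 + 23*p - 15) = (p - 3)*(p + 3)*(p^2 - 6*p + 5) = (p - 5)*(p - 3)*(p + 3)*(p - 1)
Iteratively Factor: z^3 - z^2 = (z)*(z^2 - z) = z*(z - 1)*(z)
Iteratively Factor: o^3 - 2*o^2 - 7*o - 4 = (o + 1)*(o^2 - 3*o - 4) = (o + 1)^2*(o - 4)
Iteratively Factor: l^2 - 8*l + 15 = (l - 3)*(l - 5)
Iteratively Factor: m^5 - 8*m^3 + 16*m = (m - 2)*(m^4 + 2*m^3 - 4*m^2 - 8*m) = (m - 2)*(m + 2)*(m^3 - 4*m) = (m - 2)^2*(m + 2)*(m^2 + 2*m) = (m - 2)^2*(m + 2)^2*(m)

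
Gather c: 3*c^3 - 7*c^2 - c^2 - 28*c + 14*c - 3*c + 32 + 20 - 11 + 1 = 3*c^3 - 8*c^2 - 17*c + 42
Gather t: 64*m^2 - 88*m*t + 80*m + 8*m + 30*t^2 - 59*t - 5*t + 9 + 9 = 64*m^2 + 88*m + 30*t^2 + t*(-88*m - 64) + 18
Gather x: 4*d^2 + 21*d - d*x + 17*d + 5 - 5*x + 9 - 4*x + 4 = 4*d^2 + 38*d + x*(-d - 9) + 18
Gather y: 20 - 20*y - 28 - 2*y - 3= -22*y - 11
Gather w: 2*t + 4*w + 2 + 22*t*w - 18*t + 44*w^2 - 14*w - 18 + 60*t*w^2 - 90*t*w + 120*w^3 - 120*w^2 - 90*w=-16*t + 120*w^3 + w^2*(60*t - 76) + w*(-68*t - 100) - 16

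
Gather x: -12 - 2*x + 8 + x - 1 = -x - 5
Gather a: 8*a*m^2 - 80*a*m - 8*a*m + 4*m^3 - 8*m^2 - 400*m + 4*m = a*(8*m^2 - 88*m) + 4*m^3 - 8*m^2 - 396*m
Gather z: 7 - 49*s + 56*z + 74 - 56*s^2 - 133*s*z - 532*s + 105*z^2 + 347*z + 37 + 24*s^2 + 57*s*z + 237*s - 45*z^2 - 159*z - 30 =-32*s^2 - 344*s + 60*z^2 + z*(244 - 76*s) + 88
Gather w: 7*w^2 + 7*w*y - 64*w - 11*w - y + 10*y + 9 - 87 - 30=7*w^2 + w*(7*y - 75) + 9*y - 108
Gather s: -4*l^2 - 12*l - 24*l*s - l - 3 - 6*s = -4*l^2 - 13*l + s*(-24*l - 6) - 3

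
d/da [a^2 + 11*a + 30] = 2*a + 11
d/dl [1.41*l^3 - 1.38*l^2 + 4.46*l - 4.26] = 4.23*l^2 - 2.76*l + 4.46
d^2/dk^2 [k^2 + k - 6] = 2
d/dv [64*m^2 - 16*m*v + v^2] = -16*m + 2*v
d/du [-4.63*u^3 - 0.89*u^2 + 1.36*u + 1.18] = -13.89*u^2 - 1.78*u + 1.36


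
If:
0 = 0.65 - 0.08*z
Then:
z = 8.12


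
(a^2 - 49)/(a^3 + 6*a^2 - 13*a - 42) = (a - 7)/(a^2 - a - 6)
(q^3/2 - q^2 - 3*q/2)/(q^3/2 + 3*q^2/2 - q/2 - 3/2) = q*(q - 3)/(q^2 + 2*q - 3)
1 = 1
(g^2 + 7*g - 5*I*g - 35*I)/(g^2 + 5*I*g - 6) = (g^2 + g*(7 - 5*I) - 35*I)/(g^2 + 5*I*g - 6)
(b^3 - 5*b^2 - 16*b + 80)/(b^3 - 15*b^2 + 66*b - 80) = (b^2 - 16)/(b^2 - 10*b + 16)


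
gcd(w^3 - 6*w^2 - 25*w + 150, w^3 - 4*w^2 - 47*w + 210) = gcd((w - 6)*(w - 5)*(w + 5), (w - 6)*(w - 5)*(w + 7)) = w^2 - 11*w + 30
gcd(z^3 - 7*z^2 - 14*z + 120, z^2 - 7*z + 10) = z - 5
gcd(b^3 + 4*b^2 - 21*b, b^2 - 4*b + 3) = b - 3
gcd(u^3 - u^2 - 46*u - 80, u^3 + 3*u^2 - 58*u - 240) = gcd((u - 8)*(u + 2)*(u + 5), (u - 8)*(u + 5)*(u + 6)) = u^2 - 3*u - 40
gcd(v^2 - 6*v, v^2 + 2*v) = v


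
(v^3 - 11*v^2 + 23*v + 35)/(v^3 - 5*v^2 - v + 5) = (v - 7)/(v - 1)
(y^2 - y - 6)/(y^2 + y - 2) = (y - 3)/(y - 1)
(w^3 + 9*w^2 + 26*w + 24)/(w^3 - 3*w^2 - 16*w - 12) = (w^2 + 7*w + 12)/(w^2 - 5*w - 6)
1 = 1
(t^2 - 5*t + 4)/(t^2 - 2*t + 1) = (t - 4)/(t - 1)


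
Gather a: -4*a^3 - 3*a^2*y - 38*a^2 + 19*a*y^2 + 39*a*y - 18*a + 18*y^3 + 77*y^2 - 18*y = -4*a^3 + a^2*(-3*y - 38) + a*(19*y^2 + 39*y - 18) + 18*y^3 + 77*y^2 - 18*y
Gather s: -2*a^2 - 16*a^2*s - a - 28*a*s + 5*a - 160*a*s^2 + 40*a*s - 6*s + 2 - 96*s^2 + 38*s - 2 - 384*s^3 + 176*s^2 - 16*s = -2*a^2 + 4*a - 384*s^3 + s^2*(80 - 160*a) + s*(-16*a^2 + 12*a + 16)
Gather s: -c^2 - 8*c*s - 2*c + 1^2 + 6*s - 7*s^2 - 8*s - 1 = -c^2 - 2*c - 7*s^2 + s*(-8*c - 2)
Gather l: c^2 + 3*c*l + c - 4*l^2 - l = c^2 + c - 4*l^2 + l*(3*c - 1)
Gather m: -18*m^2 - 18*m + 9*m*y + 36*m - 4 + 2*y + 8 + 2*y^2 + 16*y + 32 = -18*m^2 + m*(9*y + 18) + 2*y^2 + 18*y + 36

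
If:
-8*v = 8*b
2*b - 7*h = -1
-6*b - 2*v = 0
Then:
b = 0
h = 1/7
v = 0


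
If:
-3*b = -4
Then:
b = 4/3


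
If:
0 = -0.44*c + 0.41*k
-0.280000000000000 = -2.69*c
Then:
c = 0.10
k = 0.11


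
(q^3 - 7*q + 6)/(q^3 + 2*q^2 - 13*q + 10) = (q + 3)/(q + 5)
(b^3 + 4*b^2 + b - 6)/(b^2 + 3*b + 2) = (b^2 + 2*b - 3)/(b + 1)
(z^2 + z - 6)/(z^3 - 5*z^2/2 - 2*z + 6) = 2*(z + 3)/(2*z^2 - z - 6)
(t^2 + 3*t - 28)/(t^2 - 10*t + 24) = (t + 7)/(t - 6)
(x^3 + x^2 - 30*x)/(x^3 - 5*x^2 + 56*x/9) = 9*(x^2 + x - 30)/(9*x^2 - 45*x + 56)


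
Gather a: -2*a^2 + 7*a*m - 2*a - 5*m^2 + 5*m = -2*a^2 + a*(7*m - 2) - 5*m^2 + 5*m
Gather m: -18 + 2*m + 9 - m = m - 9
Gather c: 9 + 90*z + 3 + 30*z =120*z + 12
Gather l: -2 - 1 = -3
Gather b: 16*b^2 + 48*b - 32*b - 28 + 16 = 16*b^2 + 16*b - 12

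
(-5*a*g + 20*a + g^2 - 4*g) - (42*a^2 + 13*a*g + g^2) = -42*a^2 - 18*a*g + 20*a - 4*g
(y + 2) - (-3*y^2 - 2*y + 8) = 3*y^2 + 3*y - 6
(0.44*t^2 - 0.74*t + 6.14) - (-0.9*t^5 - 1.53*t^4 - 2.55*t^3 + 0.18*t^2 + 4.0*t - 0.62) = 0.9*t^5 + 1.53*t^4 + 2.55*t^3 + 0.26*t^2 - 4.74*t + 6.76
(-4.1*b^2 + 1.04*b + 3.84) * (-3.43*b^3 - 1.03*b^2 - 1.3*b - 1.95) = 14.063*b^5 + 0.6558*b^4 - 8.9124*b^3 + 2.6878*b^2 - 7.02*b - 7.488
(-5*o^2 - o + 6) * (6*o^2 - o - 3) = -30*o^4 - o^3 + 52*o^2 - 3*o - 18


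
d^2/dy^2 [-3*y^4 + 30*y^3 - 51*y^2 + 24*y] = -36*y^2 + 180*y - 102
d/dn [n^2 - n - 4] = 2*n - 1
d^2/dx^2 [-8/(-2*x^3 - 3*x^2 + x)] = 16*(-3*x*(2*x + 1)*(2*x^2 + 3*x - 1) + (6*x^2 + 6*x - 1)^2)/(x^3*(2*x^2 + 3*x - 1)^3)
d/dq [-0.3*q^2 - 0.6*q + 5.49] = -0.6*q - 0.6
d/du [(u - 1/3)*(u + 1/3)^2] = (3*u + 1)*(9*u - 1)/9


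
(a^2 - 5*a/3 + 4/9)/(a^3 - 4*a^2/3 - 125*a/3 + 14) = (a - 4/3)/(a^2 - a - 42)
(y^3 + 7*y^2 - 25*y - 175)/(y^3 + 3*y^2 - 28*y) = (y^2 - 25)/(y*(y - 4))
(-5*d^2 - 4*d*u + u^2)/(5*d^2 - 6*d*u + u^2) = (d + u)/(-d + u)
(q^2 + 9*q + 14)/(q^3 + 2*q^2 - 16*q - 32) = (q + 7)/(q^2 - 16)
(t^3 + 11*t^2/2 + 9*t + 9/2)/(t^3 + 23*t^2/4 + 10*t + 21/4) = 2*(2*t + 3)/(4*t + 7)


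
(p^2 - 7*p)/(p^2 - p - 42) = p/(p + 6)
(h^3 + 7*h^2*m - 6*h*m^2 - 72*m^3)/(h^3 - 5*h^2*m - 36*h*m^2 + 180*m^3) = (h^2 + h*m - 12*m^2)/(h^2 - 11*h*m + 30*m^2)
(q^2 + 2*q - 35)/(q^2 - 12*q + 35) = (q + 7)/(q - 7)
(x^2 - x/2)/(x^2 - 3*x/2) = (2*x - 1)/(2*x - 3)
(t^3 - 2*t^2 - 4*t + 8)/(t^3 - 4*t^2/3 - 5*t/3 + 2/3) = 3*(t^2 - 4)/(3*t^2 + 2*t - 1)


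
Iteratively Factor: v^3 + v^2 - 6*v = (v - 2)*(v^2 + 3*v) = (v - 2)*(v + 3)*(v)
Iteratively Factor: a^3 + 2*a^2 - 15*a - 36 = (a + 3)*(a^2 - a - 12) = (a - 4)*(a + 3)*(a + 3)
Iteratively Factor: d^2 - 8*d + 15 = (d - 5)*(d - 3)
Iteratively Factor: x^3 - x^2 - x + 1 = (x - 1)*(x^2 - 1) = (x - 1)^2*(x + 1)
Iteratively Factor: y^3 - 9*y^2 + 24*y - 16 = (y - 4)*(y^2 - 5*y + 4) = (y - 4)^2*(y - 1)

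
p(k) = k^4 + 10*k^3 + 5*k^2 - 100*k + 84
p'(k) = 4*k^3 + 30*k^2 + 10*k - 100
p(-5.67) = 22.45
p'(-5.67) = 78.63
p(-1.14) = 191.37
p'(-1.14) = -78.34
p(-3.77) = 198.24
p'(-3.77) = 74.36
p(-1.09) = 187.40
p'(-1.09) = -80.44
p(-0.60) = 143.77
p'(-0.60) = -96.06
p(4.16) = 773.92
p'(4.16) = 748.73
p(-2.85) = 244.10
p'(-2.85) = 22.58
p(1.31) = -12.99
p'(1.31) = -26.42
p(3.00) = 180.00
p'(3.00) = 308.00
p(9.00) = 13440.00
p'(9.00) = 5336.00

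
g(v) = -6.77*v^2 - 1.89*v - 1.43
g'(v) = -13.54*v - 1.89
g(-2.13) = -28.12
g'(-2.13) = 26.95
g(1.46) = -18.62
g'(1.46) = -21.66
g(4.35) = -137.76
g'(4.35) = -60.79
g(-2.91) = -53.26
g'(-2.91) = 37.51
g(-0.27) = -1.41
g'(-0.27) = 1.77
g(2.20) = -38.35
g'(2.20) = -31.68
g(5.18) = -192.88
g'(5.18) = -72.03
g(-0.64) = -2.99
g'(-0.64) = 6.78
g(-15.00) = -1496.33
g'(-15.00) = 201.21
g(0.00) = -1.43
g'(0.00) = -1.89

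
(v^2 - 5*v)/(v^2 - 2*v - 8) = v*(5 - v)/(-v^2 + 2*v + 8)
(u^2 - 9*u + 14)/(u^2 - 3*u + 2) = (u - 7)/(u - 1)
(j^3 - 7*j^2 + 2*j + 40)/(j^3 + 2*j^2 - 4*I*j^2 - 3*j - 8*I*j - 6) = (j^2 - 9*j + 20)/(j^2 - 4*I*j - 3)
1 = 1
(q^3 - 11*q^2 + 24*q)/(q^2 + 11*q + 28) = q*(q^2 - 11*q + 24)/(q^2 + 11*q + 28)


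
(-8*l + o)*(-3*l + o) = 24*l^2 - 11*l*o + o^2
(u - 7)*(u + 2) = u^2 - 5*u - 14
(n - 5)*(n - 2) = n^2 - 7*n + 10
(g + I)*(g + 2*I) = g^2 + 3*I*g - 2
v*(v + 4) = v^2 + 4*v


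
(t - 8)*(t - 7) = t^2 - 15*t + 56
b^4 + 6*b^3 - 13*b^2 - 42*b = b*(b - 3)*(b + 2)*(b + 7)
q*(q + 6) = q^2 + 6*q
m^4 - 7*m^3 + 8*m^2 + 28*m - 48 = (m - 4)*(m - 3)*(m - 2)*(m + 2)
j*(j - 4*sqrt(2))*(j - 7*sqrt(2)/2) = j^3 - 15*sqrt(2)*j^2/2 + 28*j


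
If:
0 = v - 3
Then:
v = 3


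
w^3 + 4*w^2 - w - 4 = (w - 1)*(w + 1)*(w + 4)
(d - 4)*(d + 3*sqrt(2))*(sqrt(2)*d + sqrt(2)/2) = sqrt(2)*d^3 - 7*sqrt(2)*d^2/2 + 6*d^2 - 21*d - 2*sqrt(2)*d - 12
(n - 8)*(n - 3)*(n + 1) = n^3 - 10*n^2 + 13*n + 24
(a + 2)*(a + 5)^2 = a^3 + 12*a^2 + 45*a + 50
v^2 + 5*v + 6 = (v + 2)*(v + 3)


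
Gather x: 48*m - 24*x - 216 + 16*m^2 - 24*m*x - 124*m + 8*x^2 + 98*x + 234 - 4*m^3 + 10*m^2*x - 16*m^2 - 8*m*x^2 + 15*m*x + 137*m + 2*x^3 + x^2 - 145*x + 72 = -4*m^3 + 61*m + 2*x^3 + x^2*(9 - 8*m) + x*(10*m^2 - 9*m - 71) + 90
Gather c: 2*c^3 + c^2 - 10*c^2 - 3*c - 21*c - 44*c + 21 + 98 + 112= 2*c^3 - 9*c^2 - 68*c + 231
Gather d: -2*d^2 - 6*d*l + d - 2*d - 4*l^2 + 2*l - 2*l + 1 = -2*d^2 + d*(-6*l - 1) - 4*l^2 + 1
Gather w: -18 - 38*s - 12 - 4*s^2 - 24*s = -4*s^2 - 62*s - 30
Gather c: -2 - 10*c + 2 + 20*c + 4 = 10*c + 4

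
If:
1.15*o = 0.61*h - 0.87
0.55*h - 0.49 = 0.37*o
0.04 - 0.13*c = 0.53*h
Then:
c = -2.11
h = 0.59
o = -0.44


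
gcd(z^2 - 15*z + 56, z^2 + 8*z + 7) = 1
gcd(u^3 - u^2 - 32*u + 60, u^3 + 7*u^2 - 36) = u^2 + 4*u - 12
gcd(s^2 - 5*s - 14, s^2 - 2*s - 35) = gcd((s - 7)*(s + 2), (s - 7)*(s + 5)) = s - 7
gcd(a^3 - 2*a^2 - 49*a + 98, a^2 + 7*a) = a + 7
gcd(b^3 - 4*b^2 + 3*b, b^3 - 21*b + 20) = b - 1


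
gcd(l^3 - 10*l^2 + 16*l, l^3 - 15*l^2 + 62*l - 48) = l - 8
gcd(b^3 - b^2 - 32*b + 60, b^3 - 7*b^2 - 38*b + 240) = b^2 + b - 30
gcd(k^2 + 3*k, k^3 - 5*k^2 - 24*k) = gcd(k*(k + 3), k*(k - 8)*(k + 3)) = k^2 + 3*k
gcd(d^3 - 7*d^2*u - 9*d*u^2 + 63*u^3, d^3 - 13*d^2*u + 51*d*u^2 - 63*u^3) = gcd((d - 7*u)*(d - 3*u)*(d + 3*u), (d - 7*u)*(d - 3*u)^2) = d^2 - 10*d*u + 21*u^2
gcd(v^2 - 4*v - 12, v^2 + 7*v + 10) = v + 2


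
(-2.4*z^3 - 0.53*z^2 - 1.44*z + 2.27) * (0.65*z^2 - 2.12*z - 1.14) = -1.56*z^5 + 4.7435*z^4 + 2.9236*z^3 + 5.1325*z^2 - 3.1708*z - 2.5878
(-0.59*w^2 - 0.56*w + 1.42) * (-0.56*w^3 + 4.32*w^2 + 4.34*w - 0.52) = 0.3304*w^5 - 2.2352*w^4 - 5.775*w^3 + 4.0108*w^2 + 6.454*w - 0.7384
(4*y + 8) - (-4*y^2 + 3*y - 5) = 4*y^2 + y + 13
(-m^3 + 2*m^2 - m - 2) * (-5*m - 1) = 5*m^4 - 9*m^3 + 3*m^2 + 11*m + 2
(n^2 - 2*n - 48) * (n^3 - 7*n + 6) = n^5 - 2*n^4 - 55*n^3 + 20*n^2 + 324*n - 288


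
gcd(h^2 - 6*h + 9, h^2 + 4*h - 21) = h - 3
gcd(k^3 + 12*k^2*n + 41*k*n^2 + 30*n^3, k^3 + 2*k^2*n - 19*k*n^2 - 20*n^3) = k^2 + 6*k*n + 5*n^2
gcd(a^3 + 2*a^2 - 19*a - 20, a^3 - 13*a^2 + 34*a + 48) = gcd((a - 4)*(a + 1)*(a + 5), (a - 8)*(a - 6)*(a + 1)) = a + 1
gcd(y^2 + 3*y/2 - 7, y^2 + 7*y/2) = y + 7/2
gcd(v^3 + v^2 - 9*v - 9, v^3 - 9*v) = v^2 - 9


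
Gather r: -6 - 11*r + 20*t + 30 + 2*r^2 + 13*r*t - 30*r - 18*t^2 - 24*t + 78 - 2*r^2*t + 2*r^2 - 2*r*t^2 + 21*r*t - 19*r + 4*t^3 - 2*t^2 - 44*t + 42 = r^2*(4 - 2*t) + r*(-2*t^2 + 34*t - 60) + 4*t^3 - 20*t^2 - 48*t + 144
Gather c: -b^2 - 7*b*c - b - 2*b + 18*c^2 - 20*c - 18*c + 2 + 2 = -b^2 - 3*b + 18*c^2 + c*(-7*b - 38) + 4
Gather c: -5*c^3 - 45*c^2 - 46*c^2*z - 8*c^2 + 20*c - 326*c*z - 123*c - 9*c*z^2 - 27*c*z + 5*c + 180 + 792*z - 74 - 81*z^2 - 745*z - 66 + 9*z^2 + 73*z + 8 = -5*c^3 + c^2*(-46*z - 53) + c*(-9*z^2 - 353*z - 98) - 72*z^2 + 120*z + 48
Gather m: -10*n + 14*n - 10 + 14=4*n + 4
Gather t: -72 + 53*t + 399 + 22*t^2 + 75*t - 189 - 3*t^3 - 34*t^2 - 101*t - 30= -3*t^3 - 12*t^2 + 27*t + 108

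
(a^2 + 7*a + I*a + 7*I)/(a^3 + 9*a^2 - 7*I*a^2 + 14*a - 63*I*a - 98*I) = (a + I)/(a^2 + a*(2 - 7*I) - 14*I)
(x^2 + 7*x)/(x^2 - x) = (x + 7)/(x - 1)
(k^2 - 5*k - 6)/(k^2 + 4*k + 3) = (k - 6)/(k + 3)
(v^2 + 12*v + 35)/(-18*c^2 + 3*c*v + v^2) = (v^2 + 12*v + 35)/(-18*c^2 + 3*c*v + v^2)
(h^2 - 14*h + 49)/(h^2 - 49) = (h - 7)/(h + 7)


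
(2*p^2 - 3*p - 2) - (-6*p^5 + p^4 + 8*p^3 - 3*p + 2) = 6*p^5 - p^4 - 8*p^3 + 2*p^2 - 4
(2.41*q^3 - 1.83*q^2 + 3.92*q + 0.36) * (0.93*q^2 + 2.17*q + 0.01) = 2.2413*q^5 + 3.5278*q^4 - 0.3014*q^3 + 8.8229*q^2 + 0.8204*q + 0.0036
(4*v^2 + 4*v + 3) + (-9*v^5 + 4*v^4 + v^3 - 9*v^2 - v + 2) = -9*v^5 + 4*v^4 + v^3 - 5*v^2 + 3*v + 5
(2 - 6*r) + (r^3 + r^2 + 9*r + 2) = r^3 + r^2 + 3*r + 4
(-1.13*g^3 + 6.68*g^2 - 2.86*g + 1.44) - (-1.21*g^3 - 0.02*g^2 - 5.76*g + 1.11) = 0.0800000000000001*g^3 + 6.7*g^2 + 2.9*g + 0.33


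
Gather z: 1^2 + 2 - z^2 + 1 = 4 - z^2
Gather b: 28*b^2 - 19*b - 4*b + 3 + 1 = 28*b^2 - 23*b + 4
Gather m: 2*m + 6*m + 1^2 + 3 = 8*m + 4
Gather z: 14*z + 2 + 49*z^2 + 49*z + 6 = 49*z^2 + 63*z + 8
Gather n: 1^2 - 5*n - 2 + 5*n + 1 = 0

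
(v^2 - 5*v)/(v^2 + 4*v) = (v - 5)/(v + 4)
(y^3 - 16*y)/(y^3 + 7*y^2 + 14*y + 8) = y*(y - 4)/(y^2 + 3*y + 2)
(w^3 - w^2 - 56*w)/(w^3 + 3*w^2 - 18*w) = (w^2 - w - 56)/(w^2 + 3*w - 18)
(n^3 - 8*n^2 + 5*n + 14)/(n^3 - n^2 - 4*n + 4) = (n^2 - 6*n - 7)/(n^2 + n - 2)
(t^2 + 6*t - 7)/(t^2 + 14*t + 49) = (t - 1)/(t + 7)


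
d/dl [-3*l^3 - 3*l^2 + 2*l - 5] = -9*l^2 - 6*l + 2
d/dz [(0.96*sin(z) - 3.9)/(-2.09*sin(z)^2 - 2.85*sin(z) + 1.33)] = 0.123114804555248*(2.0064*sin(z)^2 - 16.302*sin(z) - 9.8382)*cos(z)/(0.733333333333333*sin(z)^2 + 1.0*sin(z) - 0.466666666666667)^2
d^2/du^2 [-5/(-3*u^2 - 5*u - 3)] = 10*(-9*u^2 - 15*u + (6*u + 5)^2 - 9)/(3*u^2 + 5*u + 3)^3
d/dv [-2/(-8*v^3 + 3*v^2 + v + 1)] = 2*(-24*v^2 + 6*v + 1)/(-8*v^3 + 3*v^2 + v + 1)^2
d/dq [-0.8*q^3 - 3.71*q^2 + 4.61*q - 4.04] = -2.4*q^2 - 7.42*q + 4.61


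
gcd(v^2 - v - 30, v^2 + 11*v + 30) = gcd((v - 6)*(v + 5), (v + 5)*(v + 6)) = v + 5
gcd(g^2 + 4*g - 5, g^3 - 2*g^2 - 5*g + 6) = g - 1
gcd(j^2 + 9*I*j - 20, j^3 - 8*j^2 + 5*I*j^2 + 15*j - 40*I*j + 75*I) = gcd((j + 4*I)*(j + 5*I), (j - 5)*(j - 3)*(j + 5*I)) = j + 5*I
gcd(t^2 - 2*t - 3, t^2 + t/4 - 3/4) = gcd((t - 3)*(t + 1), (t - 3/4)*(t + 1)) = t + 1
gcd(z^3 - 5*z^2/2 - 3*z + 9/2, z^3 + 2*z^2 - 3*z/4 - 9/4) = z^2 + z/2 - 3/2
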